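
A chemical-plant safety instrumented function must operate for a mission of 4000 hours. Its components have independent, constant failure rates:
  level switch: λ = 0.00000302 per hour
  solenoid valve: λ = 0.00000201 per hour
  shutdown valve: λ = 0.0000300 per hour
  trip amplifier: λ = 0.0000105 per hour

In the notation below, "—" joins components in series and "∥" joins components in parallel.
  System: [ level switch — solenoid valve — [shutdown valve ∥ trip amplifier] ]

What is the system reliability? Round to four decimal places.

0.9755

R(level switch) = exp(−0.00000302 × 4000) = 0.987993
R(solenoid valve) = exp(−0.00000201 × 4000) = 0.991992
R(shutdown valve) = exp(−0.0000300 × 4000) = 0.886920
R(trip amplifier) = exp(−0.0000105 × 4000) = 0.958870
Parallel (shutdown valve and trip amplifier): 1 − (1 − 0.886920)(1 − 0.958870) = 0.995349
Series (level switch, solenoid valve, and [0.995349]): 0.987993 × 0.991992 × 0.995349 = 0.9755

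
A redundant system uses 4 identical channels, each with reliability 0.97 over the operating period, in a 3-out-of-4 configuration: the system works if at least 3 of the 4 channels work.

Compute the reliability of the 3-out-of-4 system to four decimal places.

R = Σ_{i=3}^{4} C(4,i) p^i (1−p)^{4−i} with p = 0.97
C(4,3)·0.97^3·0.03^1 = 0.109521
C(4,4)·0.97^4·0.03^0 = 0.885293
Sum = 0.9948

0.9948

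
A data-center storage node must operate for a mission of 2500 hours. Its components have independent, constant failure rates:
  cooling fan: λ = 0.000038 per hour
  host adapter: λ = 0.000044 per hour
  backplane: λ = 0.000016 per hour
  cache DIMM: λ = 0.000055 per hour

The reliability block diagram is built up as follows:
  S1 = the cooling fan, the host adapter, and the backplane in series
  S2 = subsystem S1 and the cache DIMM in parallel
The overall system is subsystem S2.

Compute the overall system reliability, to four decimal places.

R(cooling fan) = exp(−0.000038 × 2500) = 0.909373
R(host adapter) = exp(−0.000044 × 2500) = 0.895834
R(backplane) = exp(−0.000016 × 2500) = 0.960789
R(cache DIMM) = exp(−0.000055 × 2500) = 0.871534
Series (cooling fan, host adapter, and backplane): 0.909373 × 0.895834 × 0.960789 = 0.782704
Parallel ([0.782704] and cache DIMM): 1 − (1 − 0.782704)(1 − 0.871534) = 0.9721

0.9721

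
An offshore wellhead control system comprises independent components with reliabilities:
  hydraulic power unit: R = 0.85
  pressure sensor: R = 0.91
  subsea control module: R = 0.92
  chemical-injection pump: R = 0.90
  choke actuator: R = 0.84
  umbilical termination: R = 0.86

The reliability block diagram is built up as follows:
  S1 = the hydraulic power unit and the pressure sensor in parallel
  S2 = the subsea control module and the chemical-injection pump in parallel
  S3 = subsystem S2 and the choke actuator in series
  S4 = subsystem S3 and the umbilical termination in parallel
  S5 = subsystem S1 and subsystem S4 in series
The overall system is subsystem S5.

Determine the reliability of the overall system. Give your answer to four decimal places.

Parallel (hydraulic power unit and pressure sensor): 1 − (1 − 0.850000)(1 − 0.910000) = 0.986500
Parallel (subsea control module and chemical-injection pump): 1 − (1 − 0.920000)(1 − 0.900000) = 0.992000
Series ([0.992000] and choke actuator): 0.992000 × 0.840000 = 0.833280
Parallel ([0.833280] and umbilical termination): 1 − (1 − 0.833280)(1 − 0.860000) = 0.976659
Series ([0.986500] and [0.976659]): 0.986500 × 0.976659 = 0.9635

0.9635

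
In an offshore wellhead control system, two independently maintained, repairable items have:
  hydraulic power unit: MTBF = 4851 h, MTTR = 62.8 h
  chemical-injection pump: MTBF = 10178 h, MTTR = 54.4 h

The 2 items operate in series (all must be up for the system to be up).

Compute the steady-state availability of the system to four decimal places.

0.9820

A(hydraulic power unit) = MTBF/(MTBF+MTTR) = 4851/(4851+62.8) = 0.987220
A(chemical-injection pump) = MTBF/(MTBF+MTTR) = 10178/(10178+54.4) = 0.994684
Series availability: 0.987220 × 0.994684 = 0.9820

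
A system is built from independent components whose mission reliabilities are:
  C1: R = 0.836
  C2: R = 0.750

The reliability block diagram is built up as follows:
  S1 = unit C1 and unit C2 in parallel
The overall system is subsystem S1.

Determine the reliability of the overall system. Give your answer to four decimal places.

Parallel (C1 and C2): 1 − (1 − 0.836000)(1 − 0.750000) = 0.9590

0.9590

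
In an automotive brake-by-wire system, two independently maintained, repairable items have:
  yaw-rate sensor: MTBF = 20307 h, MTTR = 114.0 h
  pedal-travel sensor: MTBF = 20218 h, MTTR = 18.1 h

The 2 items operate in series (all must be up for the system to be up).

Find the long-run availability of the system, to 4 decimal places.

0.9935

A(yaw-rate sensor) = MTBF/(MTBF+MTTR) = 20307/(20307+114.0) = 0.994418
A(pedal-travel sensor) = MTBF/(MTBF+MTTR) = 20218/(20218+18.1) = 0.999106
Series availability: 0.994418 × 0.999106 = 0.9935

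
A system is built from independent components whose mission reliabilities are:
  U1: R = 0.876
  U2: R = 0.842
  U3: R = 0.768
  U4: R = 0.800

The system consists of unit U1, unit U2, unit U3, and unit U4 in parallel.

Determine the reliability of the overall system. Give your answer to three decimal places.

0.999

Parallel (U1, U2, U3, and U4): 1 − (1 − 0.87600)(1 − 0.84200)(1 − 0.76800)(1 − 0.80000) = 0.999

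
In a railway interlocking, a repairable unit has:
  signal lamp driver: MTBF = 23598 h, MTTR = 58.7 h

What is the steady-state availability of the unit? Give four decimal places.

0.9975

A(signal lamp driver) = MTBF/(MTBF+MTTR) = 23598/(23598+58.7) = 0.9975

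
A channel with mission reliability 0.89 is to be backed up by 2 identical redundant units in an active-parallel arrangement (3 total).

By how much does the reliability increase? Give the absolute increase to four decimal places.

0.1087

R_before = 0.89
R_after = 1 − (1 − 0.89)^3 = 0.9987
ΔR = 0.9987 − 0.89 = 0.1087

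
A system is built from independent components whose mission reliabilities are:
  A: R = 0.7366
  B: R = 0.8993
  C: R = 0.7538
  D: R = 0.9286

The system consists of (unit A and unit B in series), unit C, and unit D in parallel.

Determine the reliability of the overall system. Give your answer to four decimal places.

0.9941

Series (A and B): 0.736600 × 0.899300 = 0.662424
Parallel ([0.662424], C, and D): 1 − (1 − 0.662424)(1 − 0.753800)(1 − 0.928600) = 0.9941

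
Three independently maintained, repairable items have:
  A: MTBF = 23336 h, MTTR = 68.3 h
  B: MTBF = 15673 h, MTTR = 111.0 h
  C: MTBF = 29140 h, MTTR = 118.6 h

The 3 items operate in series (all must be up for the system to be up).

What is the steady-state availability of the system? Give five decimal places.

0.98606

A(A) = MTBF/(MTBF+MTTR) = 23336/(23336+68.3) = 0.997082
A(B) = MTBF/(MTBF+MTTR) = 15673/(15673+111.0) = 0.992968
A(C) = MTBF/(MTBF+MTTR) = 29140/(29140+118.6) = 0.995946
Series availability: 0.997082 × 0.992968 × 0.995946 = 0.98606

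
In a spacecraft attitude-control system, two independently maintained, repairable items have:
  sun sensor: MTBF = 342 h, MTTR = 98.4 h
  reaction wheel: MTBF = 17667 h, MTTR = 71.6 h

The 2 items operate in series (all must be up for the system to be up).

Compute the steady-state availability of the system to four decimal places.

A(sun sensor) = MTBF/(MTBF+MTTR) = 342/(342+98.4) = 0.776567
A(reaction wheel) = MTBF/(MTBF+MTTR) = 17667/(17667+71.6) = 0.995964
Series availability: 0.776567 × 0.995964 = 0.7734

0.7734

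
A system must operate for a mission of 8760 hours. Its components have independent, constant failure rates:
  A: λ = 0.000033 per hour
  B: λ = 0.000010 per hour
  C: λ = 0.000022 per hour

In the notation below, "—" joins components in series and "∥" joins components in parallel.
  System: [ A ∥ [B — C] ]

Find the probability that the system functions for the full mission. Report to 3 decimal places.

R(A) = exp(−0.000033 × 8760) = 0.74895
R(B) = exp(−0.000010 × 8760) = 0.91613
R(C) = exp(−0.000022 × 8760) = 0.82471
Series (B and C): 0.91613 × 0.82471 = 0.75554
Parallel (A and [0.75554]): 1 − (1 − 0.74895)(1 − 0.75554) = 0.939

0.939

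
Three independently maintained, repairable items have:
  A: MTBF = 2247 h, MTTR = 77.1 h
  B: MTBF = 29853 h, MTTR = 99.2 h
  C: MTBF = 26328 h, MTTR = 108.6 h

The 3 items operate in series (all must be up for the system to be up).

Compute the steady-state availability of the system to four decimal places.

0.9597

A(A) = MTBF/(MTBF+MTTR) = 2247/(2247+77.1) = 0.966826
A(B) = MTBF/(MTBF+MTTR) = 29853/(29853+99.2) = 0.996688
A(C) = MTBF/(MTBF+MTTR) = 26328/(26328+108.6) = 0.995892
Series availability: 0.966826 × 0.996688 × 0.995892 = 0.9597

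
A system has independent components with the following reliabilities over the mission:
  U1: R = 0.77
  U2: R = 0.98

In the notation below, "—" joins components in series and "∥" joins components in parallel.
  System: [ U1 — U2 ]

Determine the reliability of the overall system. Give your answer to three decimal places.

Series (U1 and U2): 0.77000 × 0.98000 = 0.755

0.755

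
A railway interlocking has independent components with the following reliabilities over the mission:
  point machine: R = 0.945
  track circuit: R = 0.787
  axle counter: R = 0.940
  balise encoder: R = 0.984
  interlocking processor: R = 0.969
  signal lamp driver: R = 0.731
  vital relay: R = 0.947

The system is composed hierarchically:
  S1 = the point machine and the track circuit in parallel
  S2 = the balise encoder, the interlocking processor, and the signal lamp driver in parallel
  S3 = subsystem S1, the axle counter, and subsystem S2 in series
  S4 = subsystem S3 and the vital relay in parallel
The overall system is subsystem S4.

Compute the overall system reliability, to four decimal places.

0.9962

Parallel (point machine and track circuit): 1 − (1 − 0.945000)(1 − 0.787000) = 0.988285
Parallel (balise encoder, interlocking processor, and signal lamp driver): 1 − (1 − 0.984000)(1 − 0.969000)(1 − 0.731000) = 0.999867
Series ([0.988285], axle counter, and [0.999867]): 0.988285 × 0.940000 × 0.999867 = 0.928864
Parallel ([0.928864] and vital relay): 1 − (1 − 0.928864)(1 − 0.947000) = 0.9962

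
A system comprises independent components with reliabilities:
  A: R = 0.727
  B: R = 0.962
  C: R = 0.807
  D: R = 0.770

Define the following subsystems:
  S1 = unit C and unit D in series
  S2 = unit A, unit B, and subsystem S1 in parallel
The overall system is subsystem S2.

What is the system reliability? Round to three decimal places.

Series (C and D): 0.80700 × 0.77000 = 0.62139
Parallel (A, B, and [0.62139]): 1 − (1 − 0.72700)(1 − 0.96200)(1 − 0.62139) = 0.996

0.996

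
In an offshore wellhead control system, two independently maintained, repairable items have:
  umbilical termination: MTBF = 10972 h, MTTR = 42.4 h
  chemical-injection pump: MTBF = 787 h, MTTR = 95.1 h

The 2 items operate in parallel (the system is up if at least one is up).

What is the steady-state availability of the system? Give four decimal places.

A(umbilical termination) = MTBF/(MTBF+MTTR) = 10972/(10972+42.4) = 0.996150
A(chemical-injection pump) = MTBF/(MTBF+MTTR) = 787/(787+95.1) = 0.892189
Parallel availability: 1 − (1 − 0.996150)(1 − 0.892189) = 0.9996

0.9996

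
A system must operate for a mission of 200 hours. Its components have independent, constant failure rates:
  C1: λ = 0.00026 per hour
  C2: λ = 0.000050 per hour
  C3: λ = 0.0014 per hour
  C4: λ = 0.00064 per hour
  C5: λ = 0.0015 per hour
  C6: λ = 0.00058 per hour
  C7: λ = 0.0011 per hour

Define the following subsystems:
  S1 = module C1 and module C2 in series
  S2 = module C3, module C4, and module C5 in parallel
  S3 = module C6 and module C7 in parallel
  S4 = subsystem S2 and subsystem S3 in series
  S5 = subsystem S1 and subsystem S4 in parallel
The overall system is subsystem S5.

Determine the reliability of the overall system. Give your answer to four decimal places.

0.9983

R(C1) = exp(−0.00026 × 200) = 0.949329
R(C2) = exp(−0.000050 × 200) = 0.990050
R(C3) = exp(−0.0014 × 200) = 0.755784
R(C4) = exp(−0.00064 × 200) = 0.879853
R(C5) = exp(−0.0015 × 200) = 0.740818
R(C6) = exp(−0.00058 × 200) = 0.890475
R(C7) = exp(−0.0011 × 200) = 0.802519
Series (C1 and C2): 0.949329 × 0.990050 = 0.939883
Parallel (C3, C4, and C5): 1 − (1 − 0.755784)(1 − 0.879853)(1 − 0.740818) = 0.992395
Parallel (C6 and C7): 1 − (1 − 0.890475)(1 − 0.802519) = 0.978371
Series ([0.992395] and [0.978371]): 0.992395 × 0.978371 = 0.970930
Parallel ([0.939883] and [0.970930]): 1 − (1 − 0.939883)(1 − 0.970930) = 0.9983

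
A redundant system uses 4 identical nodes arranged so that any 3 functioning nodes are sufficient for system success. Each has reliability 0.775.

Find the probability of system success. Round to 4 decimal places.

0.7797

R = Σ_{i=3}^{4} C(4,i) p^i (1−p)^{4−i} with p = 0.775
C(4,3)·0.775^3·0.225^1 = 0.418936
C(4,4)·0.775^4·0.225^0 = 0.360750
Sum = 0.7797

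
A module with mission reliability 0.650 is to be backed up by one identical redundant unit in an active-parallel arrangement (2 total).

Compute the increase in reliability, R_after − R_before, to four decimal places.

R_before = 0.650
R_after = 1 − (1 − 0.650)^2 = 0.8775
ΔR = 0.8775 − 0.650 = 0.2275

0.2275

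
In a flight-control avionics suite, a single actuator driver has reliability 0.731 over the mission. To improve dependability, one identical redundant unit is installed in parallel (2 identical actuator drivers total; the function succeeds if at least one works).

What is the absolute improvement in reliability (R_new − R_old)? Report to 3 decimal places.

0.197

R_before = 0.731
R_after = 1 − (1 − 0.731)^2 = 0.928
ΔR = 0.928 − 0.731 = 0.197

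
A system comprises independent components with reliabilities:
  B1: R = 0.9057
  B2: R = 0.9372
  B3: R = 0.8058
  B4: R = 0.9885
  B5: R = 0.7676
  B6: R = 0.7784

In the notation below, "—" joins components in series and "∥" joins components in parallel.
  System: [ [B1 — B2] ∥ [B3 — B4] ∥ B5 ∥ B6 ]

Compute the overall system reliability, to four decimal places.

0.9984

Series (B1 and B2): 0.905700 × 0.937200 = 0.848822
Series (B3 and B4): 0.805800 × 0.988500 = 0.796533
Parallel ([0.848822], [0.796533], B5, and B6): 1 − (1 − 0.848822)(1 − 0.796533)(1 − 0.767600)(1 − 0.778400) = 0.9984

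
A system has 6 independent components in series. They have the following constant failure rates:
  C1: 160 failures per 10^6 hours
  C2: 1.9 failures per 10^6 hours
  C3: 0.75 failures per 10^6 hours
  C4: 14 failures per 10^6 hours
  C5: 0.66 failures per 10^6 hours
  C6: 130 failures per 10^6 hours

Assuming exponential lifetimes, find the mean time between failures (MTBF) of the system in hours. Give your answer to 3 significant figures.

3250

Series of exponential components: λ_sys = Σ λ_i
λ_sys = 0.00016 + 0.0000019 + 0.00000075 + 0.000014 + 0.00000066 + 0.00013 = 3.0731e-04 /h
MTBF = 1 / λ_sys = 3250 h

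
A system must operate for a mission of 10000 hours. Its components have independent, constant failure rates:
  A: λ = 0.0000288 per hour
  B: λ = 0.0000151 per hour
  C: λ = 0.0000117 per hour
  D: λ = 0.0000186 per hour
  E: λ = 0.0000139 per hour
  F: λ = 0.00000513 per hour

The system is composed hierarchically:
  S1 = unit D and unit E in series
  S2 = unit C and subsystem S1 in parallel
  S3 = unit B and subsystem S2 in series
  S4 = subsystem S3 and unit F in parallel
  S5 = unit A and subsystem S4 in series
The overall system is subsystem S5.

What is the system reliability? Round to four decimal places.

0.7435

R(A) = exp(−0.0000288 × 10000) = 0.749762
R(B) = exp(−0.0000151 × 10000) = 0.859848
R(C) = exp(−0.0000117 × 10000) = 0.889585
R(D) = exp(−0.0000186 × 10000) = 0.830274
R(E) = exp(−0.0000139 × 10000) = 0.870228
R(F) = exp(−0.00000513 × 10000) = 0.949994
Series (D and E): 0.830274 × 0.870228 = 0.722528
Parallel (C and [0.722528]): 1 − (1 − 0.889585)(1 − 0.722528) = 0.969363
Series (B and [0.969363]): 0.859848 × 0.969363 = 0.833505
Parallel ([0.833505] and F): 1 − (1 − 0.833505)(1 − 0.949994) = 0.991674
Series (A and [0.991674]): 0.749762 × 0.991674 = 0.7435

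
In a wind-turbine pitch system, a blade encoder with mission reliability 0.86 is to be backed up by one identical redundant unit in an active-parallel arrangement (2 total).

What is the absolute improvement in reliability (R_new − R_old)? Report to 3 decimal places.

0.120

R_before = 0.86
R_after = 1 − (1 − 0.86)^2 = 0.980
ΔR = 0.980 − 0.86 = 0.120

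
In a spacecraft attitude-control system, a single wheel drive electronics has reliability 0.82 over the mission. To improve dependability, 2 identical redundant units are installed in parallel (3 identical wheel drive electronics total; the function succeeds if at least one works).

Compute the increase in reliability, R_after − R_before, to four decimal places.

0.1742

R_before = 0.82
R_after = 1 − (1 − 0.82)^3 = 0.9942
ΔR = 0.9942 − 0.82 = 0.1742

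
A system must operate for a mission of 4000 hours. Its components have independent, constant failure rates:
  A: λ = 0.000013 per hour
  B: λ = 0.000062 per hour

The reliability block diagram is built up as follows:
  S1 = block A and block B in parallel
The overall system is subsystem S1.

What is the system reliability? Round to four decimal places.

R(A) = exp(−0.000013 × 4000) = 0.949329
R(B) = exp(−0.000062 × 4000) = 0.780360
Parallel (A and B): 1 − (1 − 0.949329)(1 − 0.780360) = 0.9889

0.9889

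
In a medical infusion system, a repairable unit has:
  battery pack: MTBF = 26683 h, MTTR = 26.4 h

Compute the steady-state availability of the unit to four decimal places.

A(battery pack) = MTBF/(MTBF+MTTR) = 26683/(26683+26.4) = 0.9990

0.9990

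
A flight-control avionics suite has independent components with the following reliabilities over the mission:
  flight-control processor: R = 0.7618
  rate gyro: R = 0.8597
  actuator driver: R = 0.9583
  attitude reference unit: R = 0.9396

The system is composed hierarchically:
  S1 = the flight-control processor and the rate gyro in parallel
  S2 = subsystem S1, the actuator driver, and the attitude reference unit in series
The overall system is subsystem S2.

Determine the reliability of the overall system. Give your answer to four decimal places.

0.8703

Parallel (flight-control processor and rate gyro): 1 − (1 − 0.761800)(1 − 0.859700) = 0.966581
Series ([0.966581], actuator driver, and attitude reference unit): 0.966581 × 0.958300 × 0.939600 = 0.8703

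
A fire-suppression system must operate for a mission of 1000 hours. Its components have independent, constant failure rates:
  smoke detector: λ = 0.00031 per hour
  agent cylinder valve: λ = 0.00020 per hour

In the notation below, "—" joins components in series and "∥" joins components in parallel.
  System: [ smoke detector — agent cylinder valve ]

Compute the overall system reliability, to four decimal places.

R(smoke detector) = exp(−0.00031 × 1000) = 0.733447
R(agent cylinder valve) = exp(−0.00020 × 1000) = 0.818731
Series (smoke detector and agent cylinder valve): 0.733447 × 0.818731 = 0.6005

0.6005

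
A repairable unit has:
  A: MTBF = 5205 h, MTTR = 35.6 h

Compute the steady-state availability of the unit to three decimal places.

A(A) = MTBF/(MTBF+MTTR) = 5205/(5205+35.6) = 0.993

0.993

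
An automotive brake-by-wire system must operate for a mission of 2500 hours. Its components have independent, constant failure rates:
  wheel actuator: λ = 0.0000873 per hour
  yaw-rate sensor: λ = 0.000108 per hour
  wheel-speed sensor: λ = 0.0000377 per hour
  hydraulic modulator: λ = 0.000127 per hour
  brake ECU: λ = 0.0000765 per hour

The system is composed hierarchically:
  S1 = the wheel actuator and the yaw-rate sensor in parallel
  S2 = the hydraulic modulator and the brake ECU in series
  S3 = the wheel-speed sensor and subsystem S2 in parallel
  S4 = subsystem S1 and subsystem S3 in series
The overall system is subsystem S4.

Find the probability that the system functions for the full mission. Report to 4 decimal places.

R(wheel actuator) = exp(−0.0000873 × 2500) = 0.803924
R(yaw-rate sensor) = exp(−0.000108 × 2500) = 0.763379
R(wheel-speed sensor) = exp(−0.0000377 × 2500) = 0.910055
R(hydraulic modulator) = exp(−0.000127 × 2500) = 0.727967
R(brake ECU) = exp(−0.0000765 × 2500) = 0.825926
Parallel (wheel actuator and yaw-rate sensor): 1 − (1 − 0.803924)(1 − 0.763379) = 0.953604
Series (hydraulic modulator and brake ECU): 0.727967 × 0.825926 = 0.601247
Parallel (wheel-speed sensor and [0.601247]): 1 − (1 − 0.910055)(1 − 0.601247) = 0.964134
Series ([0.953604] and [0.964134]): 0.953604 × 0.964134 = 0.9194

0.9194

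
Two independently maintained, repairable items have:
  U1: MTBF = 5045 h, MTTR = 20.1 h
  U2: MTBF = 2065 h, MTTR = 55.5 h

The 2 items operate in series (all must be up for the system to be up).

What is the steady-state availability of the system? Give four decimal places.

A(U1) = MTBF/(MTBF+MTTR) = 5045/(5045+20.1) = 0.996032
A(U2) = MTBF/(MTBF+MTTR) = 2065/(2065+55.5) = 0.973827
Series availability: 0.996032 × 0.973827 = 0.9700

0.9700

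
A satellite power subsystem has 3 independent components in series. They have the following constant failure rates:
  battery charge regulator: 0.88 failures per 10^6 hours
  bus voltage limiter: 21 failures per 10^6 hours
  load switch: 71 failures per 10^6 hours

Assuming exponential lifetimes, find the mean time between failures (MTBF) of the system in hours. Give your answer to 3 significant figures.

10800

Series of exponential components: λ_sys = Σ λ_i
λ_sys = 0.00000088 + 0.000021 + 0.000071 = 9.2880e-05 /h
MTBF = 1 / λ_sys = 10800 h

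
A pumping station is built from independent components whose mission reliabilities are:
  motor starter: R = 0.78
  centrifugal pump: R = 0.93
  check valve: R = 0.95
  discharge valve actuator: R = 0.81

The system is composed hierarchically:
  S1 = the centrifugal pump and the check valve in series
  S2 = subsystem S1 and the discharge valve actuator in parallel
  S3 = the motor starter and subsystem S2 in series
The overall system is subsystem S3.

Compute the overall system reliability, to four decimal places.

0.7627

Series (centrifugal pump and check valve): 0.930000 × 0.950000 = 0.883500
Parallel ([0.883500] and discharge valve actuator): 1 − (1 − 0.883500)(1 − 0.810000) = 0.977865
Series (motor starter and [0.977865]): 0.780000 × 0.977865 = 0.7627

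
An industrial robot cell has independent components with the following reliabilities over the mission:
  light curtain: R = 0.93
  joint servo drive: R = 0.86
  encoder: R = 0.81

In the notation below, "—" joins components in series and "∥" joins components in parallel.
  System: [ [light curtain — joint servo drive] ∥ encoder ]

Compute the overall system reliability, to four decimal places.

Series (light curtain and joint servo drive): 0.930000 × 0.860000 = 0.799800
Parallel ([0.799800] and encoder): 1 − (1 − 0.799800)(1 − 0.810000) = 0.9620

0.9620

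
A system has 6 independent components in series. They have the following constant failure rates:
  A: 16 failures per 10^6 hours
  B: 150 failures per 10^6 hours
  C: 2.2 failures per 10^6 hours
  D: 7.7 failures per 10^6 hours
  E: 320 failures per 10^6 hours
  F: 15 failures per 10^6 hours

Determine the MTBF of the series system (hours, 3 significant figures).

Series of exponential components: λ_sys = Σ λ_i
λ_sys = 0.000016 + 0.00015 + 0.0000022 + 0.0000077 + 0.00032 + 0.000015 = 5.1090e-04 /h
MTBF = 1 / λ_sys = 1960 h

1960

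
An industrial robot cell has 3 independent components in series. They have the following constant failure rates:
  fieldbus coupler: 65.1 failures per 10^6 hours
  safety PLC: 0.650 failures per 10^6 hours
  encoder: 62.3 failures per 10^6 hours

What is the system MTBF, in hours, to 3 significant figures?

7810

Series of exponential components: λ_sys = Σ λ_i
λ_sys = 0.0000651 + 0.000000650 + 0.0000623 = 1.2805e-04 /h
MTBF = 1 / λ_sys = 7810 h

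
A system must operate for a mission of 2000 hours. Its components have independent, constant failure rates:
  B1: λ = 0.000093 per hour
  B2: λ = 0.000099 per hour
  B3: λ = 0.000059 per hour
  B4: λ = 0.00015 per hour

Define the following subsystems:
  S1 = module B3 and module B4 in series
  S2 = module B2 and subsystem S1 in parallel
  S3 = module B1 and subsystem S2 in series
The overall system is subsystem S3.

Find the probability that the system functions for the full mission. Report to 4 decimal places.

0.7793

R(B1) = exp(−0.000093 × 2000) = 0.830274
R(B2) = exp(−0.000099 × 2000) = 0.820370
R(B3) = exp(−0.000059 × 2000) = 0.888696
R(B4) = exp(−0.00015 × 2000) = 0.740818
Series (B3 and B4): 0.888696 × 0.740818 = 0.658362
Parallel (B2 and [0.658362]): 1 − (1 − 0.820370)(1 − 0.658362) = 0.938632
Series (B1 and [0.938632]): 0.830274 × 0.938632 = 0.7793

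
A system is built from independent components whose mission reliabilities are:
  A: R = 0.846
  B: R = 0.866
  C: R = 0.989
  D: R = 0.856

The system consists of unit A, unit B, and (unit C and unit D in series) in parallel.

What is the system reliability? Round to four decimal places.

Series (C and D): 0.989000 × 0.856000 = 0.846584
Parallel (A, B, and [0.846584]): 1 − (1 − 0.846000)(1 − 0.866000)(1 − 0.846584) = 0.9968

0.9968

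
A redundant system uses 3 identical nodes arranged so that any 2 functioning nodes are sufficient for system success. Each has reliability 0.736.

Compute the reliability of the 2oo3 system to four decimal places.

0.8277

R = Σ_{i=2}^{3} C(3,i) p^i (1−p)^{3−i} with p = 0.736
C(3,2)·0.736^2·0.264^1 = 0.429023
C(3,3)·0.736^3·0.264^0 = 0.398688
Sum = 0.8277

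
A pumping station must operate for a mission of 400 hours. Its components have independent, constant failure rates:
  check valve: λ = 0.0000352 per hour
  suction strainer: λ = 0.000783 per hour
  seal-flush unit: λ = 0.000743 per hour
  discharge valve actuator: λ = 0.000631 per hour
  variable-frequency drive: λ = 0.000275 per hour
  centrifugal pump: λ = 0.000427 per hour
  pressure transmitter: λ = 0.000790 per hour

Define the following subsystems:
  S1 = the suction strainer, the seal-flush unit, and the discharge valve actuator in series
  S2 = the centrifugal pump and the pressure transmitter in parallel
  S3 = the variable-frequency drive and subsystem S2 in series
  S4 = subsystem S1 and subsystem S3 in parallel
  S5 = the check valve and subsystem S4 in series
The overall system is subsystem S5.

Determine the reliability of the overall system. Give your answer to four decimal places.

0.9049

R(check valve) = exp(−0.0000352 × 400) = 0.986019
R(suction strainer) = exp(−0.000783 × 400) = 0.731104
R(seal-flush unit) = exp(−0.000743 × 400) = 0.742895
R(discharge valve actuator) = exp(−0.000631 × 400) = 0.776934
R(variable-frequency drive) = exp(−0.000275 × 400) = 0.895834
R(centrifugal pump) = exp(−0.000427 × 400) = 0.842990
R(pressure transmitter) = exp(−0.000790 × 400) = 0.729059
Series (suction strainer, seal-flush unit, and discharge valve actuator): 0.731104 × 0.742895 × 0.776934 = 0.421979
Parallel (centrifugal pump and pressure transmitter): 1 − (1 − 0.842990)(1 − 0.729059) = 0.957460
Series (variable-frequency drive and [0.957460]): 0.895834 × 0.957460 = 0.857725
Parallel ([0.421979] and [0.857725]): 1 − (1 − 0.421979)(1 − 0.857725) = 0.917762
Series (check valve and [0.917762]): 0.986019 × 0.917762 = 0.9049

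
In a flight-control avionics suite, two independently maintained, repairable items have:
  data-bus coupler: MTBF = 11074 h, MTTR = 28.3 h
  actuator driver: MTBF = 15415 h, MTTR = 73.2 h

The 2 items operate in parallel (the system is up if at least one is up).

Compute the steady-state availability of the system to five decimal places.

A(data-bus coupler) = MTBF/(MTBF+MTTR) = 11074/(11074+28.3) = 0.997451
A(actuator driver) = MTBF/(MTBF+MTTR) = 15415/(15415+73.2) = 0.995274
Parallel availability: 1 − (1 − 0.997451)(1 − 0.995274) = 0.99999

0.99999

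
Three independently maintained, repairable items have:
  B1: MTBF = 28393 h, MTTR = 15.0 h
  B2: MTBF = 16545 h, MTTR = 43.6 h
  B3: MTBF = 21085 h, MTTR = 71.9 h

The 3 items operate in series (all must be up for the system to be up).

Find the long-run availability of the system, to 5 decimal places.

0.99346

A(B1) = MTBF/(MTBF+MTTR) = 28393/(28393+15.0) = 0.999472
A(B2) = MTBF/(MTBF+MTTR) = 16545/(16545+43.6) = 0.997372
A(B3) = MTBF/(MTBF+MTTR) = 21085/(21085+71.9) = 0.996602
Series availability: 0.999472 × 0.997372 × 0.996602 = 0.99346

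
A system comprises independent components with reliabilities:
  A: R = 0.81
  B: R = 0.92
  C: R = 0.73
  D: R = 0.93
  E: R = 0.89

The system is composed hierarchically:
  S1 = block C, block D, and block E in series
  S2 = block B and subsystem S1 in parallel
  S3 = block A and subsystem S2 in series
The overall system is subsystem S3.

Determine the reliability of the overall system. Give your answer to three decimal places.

Series (C, D, and E): 0.73000 × 0.93000 × 0.89000 = 0.60422
Parallel (B and [0.60422]): 1 − (1 − 0.92000)(1 − 0.60422) = 0.96834
Series (A and [0.96834]): 0.81000 × 0.96834 = 0.784

0.784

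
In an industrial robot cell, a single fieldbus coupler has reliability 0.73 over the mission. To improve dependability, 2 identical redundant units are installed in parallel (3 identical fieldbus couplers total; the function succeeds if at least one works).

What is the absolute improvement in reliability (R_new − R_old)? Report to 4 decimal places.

R_before = 0.73
R_after = 1 − (1 − 0.73)^3 = 0.9803
ΔR = 0.9803 − 0.73 = 0.2503

0.2503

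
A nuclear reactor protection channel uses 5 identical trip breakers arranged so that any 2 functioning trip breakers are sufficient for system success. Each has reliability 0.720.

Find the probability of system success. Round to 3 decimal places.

0.976

R = Σ_{i=2}^{5} C(5,i) p^i (1−p)^{5−i} with p = 0.720
C(5,2)·0.720^2·0.280^3 = 0.11380
C(5,3)·0.720^3·0.280^2 = 0.29263
C(5,4)·0.720^4·0.280^1 = 0.37623
C(5,5)·0.720^5·0.280^0 = 0.19349
Sum = 0.976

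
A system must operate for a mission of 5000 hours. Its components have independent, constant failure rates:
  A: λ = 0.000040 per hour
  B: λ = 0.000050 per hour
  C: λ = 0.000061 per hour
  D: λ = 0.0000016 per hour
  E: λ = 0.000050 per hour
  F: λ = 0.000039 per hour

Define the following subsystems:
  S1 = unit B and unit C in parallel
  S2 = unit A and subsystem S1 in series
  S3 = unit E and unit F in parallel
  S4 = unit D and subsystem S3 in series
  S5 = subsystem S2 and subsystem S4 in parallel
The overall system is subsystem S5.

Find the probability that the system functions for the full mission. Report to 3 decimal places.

0.989

R(A) = exp(−0.000040 × 5000) = 0.81873
R(B) = exp(−0.000050 × 5000) = 0.77880
R(C) = exp(−0.000061 × 5000) = 0.73712
R(D) = exp(−0.0000016 × 5000) = 0.99203
R(E) = exp(−0.000050 × 5000) = 0.77880
R(F) = exp(−0.000039 × 5000) = 0.82283
Parallel (B and C): 1 − (1 − 0.77880)(1 − 0.73712) = 0.94185
Series (A and [0.94185]): 0.81873 × 0.94185 = 0.77112
Parallel (E and F): 1 − (1 − 0.77880)(1 − 0.82283) = 0.96081
Series (D and [0.96081]): 0.99203 × 0.96081 = 0.95315
Parallel ([0.77112] and [0.95315]): 1 − (1 − 0.77112)(1 − 0.95315) = 0.989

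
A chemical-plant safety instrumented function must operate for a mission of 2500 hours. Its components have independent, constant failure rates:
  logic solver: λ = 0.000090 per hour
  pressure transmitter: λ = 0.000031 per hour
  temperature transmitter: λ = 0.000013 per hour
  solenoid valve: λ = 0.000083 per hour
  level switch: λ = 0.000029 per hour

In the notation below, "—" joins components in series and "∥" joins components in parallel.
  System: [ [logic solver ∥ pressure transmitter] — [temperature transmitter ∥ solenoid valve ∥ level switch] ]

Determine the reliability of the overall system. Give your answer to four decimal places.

R(logic solver) = exp(−0.000090 × 2500) = 0.798516
R(pressure transmitter) = exp(−0.000031 × 2500) = 0.925427
R(temperature transmitter) = exp(−0.000013 × 2500) = 0.968022
R(solenoid valve) = exp(−0.000083 × 2500) = 0.812613
R(level switch) = exp(−0.000029 × 2500) = 0.930066
Parallel (logic solver and pressure transmitter): 1 − (1 − 0.798516)(1 − 0.925427) = 0.984975
Parallel (temperature transmitter, solenoid valve, and level switch): 1 − (1 − 0.968022)(1 − 0.812613)(1 − 0.930066) = 0.999581
Series ([0.984975] and [0.999581]): 0.984975 × 0.999581 = 0.9846

0.9846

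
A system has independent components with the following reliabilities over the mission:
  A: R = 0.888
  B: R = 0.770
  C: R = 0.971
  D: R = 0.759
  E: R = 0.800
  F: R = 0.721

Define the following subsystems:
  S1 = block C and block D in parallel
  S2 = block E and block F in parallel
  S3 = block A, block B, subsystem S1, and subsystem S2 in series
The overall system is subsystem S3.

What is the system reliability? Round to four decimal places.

0.6411

Parallel (C and D): 1 − (1 − 0.971000)(1 − 0.759000) = 0.993011
Parallel (E and F): 1 − (1 − 0.800000)(1 − 0.721000) = 0.944200
Series (A, B, [0.993011], and [0.944200]): 0.888000 × 0.770000 × 0.993011 × 0.944200 = 0.6411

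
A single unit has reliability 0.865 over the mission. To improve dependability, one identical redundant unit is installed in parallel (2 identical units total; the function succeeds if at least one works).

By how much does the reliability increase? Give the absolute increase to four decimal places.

0.1168

R_before = 0.865
R_after = 1 − (1 − 0.865)^2 = 0.9818
ΔR = 0.9818 − 0.865 = 0.1168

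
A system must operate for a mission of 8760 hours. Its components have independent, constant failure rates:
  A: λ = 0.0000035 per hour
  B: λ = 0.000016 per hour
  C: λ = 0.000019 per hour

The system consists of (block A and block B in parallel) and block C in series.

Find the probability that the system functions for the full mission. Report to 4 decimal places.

0.8433

R(A) = exp(−0.0000035 × 8760) = 0.969805
R(B) = exp(−0.000016 × 8760) = 0.869219
R(C) = exp(−0.000019 × 8760) = 0.846674
Parallel (A and B): 1 − (1 − 0.969805)(1 − 0.869219) = 0.996051
Series ([0.996051] and C): 0.996051 × 0.846674 = 0.8433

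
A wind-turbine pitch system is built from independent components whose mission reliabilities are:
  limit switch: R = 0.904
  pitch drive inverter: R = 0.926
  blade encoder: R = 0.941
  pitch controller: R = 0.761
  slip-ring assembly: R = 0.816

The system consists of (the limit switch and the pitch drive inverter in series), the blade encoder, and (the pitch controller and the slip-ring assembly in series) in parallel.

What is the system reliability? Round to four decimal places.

0.9964

Series (limit switch and pitch drive inverter): 0.904000 × 0.926000 = 0.837104
Series (pitch controller and slip-ring assembly): 0.761000 × 0.816000 = 0.620976
Parallel ([0.837104], blade encoder, and [0.620976]): 1 − (1 − 0.837104)(1 − 0.941000)(1 − 0.620976) = 0.9964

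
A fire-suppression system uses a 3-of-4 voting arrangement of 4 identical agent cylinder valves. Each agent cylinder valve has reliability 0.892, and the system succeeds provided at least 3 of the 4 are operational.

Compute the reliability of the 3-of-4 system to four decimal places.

0.9397

R = Σ_{i=3}^{4} C(4,i) p^i (1−p)^{4−i} with p = 0.892
C(4,3)·0.892^3·0.108^1 = 0.306604
C(4,4)·0.892^4·0.108^0 = 0.633081
Sum = 0.9397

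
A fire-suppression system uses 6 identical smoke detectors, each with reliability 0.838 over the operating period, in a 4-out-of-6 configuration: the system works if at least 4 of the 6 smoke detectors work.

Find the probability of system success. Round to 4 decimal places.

0.9421

R = Σ_{i=4}^{6} C(6,i) p^i (1−p)^{6−i} with p = 0.838
C(6,4)·0.838^4·0.162^2 = 0.194132
C(6,5)·0.838^5·0.162^1 = 0.401686
C(6,6)·0.838^6·0.162^0 = 0.346309
Sum = 0.9421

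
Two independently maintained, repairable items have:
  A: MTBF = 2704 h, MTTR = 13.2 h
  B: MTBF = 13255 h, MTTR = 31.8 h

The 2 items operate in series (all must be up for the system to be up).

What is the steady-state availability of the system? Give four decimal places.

A(A) = MTBF/(MTBF+MTTR) = 2704/(2704+13.2) = 0.995142
A(B) = MTBF/(MTBF+MTTR) = 13255/(13255+31.8) = 0.997607
Series availability: 0.995142 × 0.997607 = 0.9928

0.9928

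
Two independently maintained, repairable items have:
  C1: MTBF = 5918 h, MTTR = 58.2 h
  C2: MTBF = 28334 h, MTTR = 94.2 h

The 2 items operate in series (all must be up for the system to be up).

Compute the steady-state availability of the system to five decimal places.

0.98698

A(C1) = MTBF/(MTBF+MTTR) = 5918/(5918+58.2) = 0.990261
A(C2) = MTBF/(MTBF+MTTR) = 28334/(28334+94.2) = 0.996686
Series availability: 0.990261 × 0.996686 = 0.98698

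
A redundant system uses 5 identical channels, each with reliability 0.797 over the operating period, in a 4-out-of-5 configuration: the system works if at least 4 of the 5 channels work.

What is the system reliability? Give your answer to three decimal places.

R = Σ_{i=4}^{5} C(5,i) p^i (1−p)^{5−i} with p = 0.797
C(5,4)·0.797^4·0.203^1 = 0.40954
C(5,5)·0.797^5·0.203^0 = 0.32158
Sum = 0.731

0.731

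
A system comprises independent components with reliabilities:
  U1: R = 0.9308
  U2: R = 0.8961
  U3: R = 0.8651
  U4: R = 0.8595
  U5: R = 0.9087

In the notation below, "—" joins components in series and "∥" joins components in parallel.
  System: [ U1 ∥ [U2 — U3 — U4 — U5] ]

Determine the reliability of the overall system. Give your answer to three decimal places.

0.973

Series (U2, U3, U4, and U5): 0.89610 × 0.86510 × 0.85950 × 0.90870 = 0.60547
Parallel (U1 and [0.60547]): 1 − (1 − 0.93080)(1 − 0.60547) = 0.973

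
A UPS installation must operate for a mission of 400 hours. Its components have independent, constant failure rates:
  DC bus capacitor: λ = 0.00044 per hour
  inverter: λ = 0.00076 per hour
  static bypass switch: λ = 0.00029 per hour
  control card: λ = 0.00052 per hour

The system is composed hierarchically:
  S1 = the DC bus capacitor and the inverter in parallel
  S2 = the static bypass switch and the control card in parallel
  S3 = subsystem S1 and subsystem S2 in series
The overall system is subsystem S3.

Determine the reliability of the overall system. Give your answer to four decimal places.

R(DC bus capacitor) = exp(−0.00044 × 400) = 0.838618
R(inverter) = exp(−0.00076 × 400) = 0.737861
R(static bypass switch) = exp(−0.00029 × 400) = 0.890475
R(control card) = exp(−0.00052 × 400) = 0.812207
Parallel (DC bus capacitor and inverter): 1 − (1 − 0.838618)(1 − 0.737861) = 0.957695
Parallel (static bypass switch and control card): 1 − (1 − 0.890475)(1 − 0.812207) = 0.979432
Series ([0.957695] and [0.979432]): 0.957695 × 0.979432 = 0.9380

0.9380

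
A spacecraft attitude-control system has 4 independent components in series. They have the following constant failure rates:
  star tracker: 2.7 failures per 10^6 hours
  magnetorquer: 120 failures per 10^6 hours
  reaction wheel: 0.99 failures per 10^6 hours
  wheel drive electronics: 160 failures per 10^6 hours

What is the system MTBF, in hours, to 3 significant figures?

Series of exponential components: λ_sys = Σ λ_i
λ_sys = 0.0000027 + 0.00012 + 0.00000099 + 0.00016 = 2.8369e-04 /h
MTBF = 1 / λ_sys = 3520 h

3520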